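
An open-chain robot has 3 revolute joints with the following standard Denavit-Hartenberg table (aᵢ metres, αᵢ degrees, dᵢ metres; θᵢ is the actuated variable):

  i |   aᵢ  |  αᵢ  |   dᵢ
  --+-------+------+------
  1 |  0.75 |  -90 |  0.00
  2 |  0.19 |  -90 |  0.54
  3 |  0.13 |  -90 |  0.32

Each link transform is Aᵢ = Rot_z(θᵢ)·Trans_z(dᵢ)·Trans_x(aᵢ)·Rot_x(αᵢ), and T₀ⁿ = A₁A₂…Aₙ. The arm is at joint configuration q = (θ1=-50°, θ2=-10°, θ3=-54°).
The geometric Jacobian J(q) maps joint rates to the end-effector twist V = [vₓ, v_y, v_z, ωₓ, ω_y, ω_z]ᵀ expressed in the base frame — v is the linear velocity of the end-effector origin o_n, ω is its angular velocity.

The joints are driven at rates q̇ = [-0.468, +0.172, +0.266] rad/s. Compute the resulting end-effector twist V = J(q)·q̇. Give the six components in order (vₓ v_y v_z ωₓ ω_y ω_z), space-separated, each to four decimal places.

-0.2164 -0.5513 -0.0498 0.1615 0.0752 -0.7300

o_n = [1.1807, -0.4034, -0.2689]
J₁: ẑ×o_n = [0.4034, 1.1807, -0.0000], ω = ẑ
J2: z=[0.7660, 0.6428, 0.0000] o=[0.4821, -0.5745, 0.0000] → [-0.1728, 0.2060, -0.3179, 0.7660, 0.6428, 0.0000]
J3: z=[0.1116, -0.1330, -0.9848] o=[1.0160, -0.3708, 0.0330] → [0.0080, -0.1285, 0.0183, 0.1116, -0.1330, -0.9848]
V = J·q̇ = [-0.2164, -0.5513, -0.0498, 0.1615, 0.0752, -0.7300]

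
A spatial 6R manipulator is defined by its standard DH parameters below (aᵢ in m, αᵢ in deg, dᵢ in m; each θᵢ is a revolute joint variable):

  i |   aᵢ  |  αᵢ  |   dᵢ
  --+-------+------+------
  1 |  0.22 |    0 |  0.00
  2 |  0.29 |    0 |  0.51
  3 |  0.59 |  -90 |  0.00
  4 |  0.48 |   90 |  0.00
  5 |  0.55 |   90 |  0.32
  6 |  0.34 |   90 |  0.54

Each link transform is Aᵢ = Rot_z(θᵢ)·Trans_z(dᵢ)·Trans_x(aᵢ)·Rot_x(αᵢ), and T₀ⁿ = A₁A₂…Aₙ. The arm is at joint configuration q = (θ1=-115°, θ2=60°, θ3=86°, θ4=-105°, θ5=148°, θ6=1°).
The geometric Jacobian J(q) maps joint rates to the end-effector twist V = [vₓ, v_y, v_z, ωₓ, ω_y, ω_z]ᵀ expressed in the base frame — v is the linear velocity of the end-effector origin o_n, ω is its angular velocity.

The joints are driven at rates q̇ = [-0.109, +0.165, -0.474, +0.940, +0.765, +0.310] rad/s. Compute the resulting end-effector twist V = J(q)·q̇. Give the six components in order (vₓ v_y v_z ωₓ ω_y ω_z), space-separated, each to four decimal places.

o_n = [-0.1721, 0.5000, 0.4367]
J₁: ẑ×o_n = [-0.5000, -0.1721, 0.0000], ω = ẑ
J2: z=[0.0000, 0.0000, 1.0000] o=[-0.0930, -0.1994, 0.0000] → [-0.6994, -0.0791, 0.0000, 0.0000, 0.0000, 1.0000]
J3: z=[0.0000, 0.0000, 1.0000] o=[0.0734, -0.4369, 0.5100] → [-0.9370, -0.2454, 0.0000, 0.0000, 0.0000, 1.0000]
J4: z=[-0.5150, 0.8572, 0.0000] o=[0.5791, -0.1331, 0.5100] → [-0.0628, -0.0378, 0.3178, -0.5150, 0.8572, 0.0000]
J5: z=[-0.8280, -0.4975, -0.2588] o=[0.4726, -0.1971, 0.9736] → [0.4475, -0.2777, -0.8979, -0.8280, -0.4975, -0.2588]
J6: z=[-0.5543, 0.6563, 0.5119] o=[0.1610, -0.0442, 0.4403] → [-0.2810, -0.1725, -0.0831, -0.5543, 0.6563, 0.5119]
V = J·q̇ = [0.5794, -0.1794, -0.4139, -1.2894, 0.6286, -0.4573]

0.5794 -0.1794 -0.4139 -1.2894 0.6286 -0.4573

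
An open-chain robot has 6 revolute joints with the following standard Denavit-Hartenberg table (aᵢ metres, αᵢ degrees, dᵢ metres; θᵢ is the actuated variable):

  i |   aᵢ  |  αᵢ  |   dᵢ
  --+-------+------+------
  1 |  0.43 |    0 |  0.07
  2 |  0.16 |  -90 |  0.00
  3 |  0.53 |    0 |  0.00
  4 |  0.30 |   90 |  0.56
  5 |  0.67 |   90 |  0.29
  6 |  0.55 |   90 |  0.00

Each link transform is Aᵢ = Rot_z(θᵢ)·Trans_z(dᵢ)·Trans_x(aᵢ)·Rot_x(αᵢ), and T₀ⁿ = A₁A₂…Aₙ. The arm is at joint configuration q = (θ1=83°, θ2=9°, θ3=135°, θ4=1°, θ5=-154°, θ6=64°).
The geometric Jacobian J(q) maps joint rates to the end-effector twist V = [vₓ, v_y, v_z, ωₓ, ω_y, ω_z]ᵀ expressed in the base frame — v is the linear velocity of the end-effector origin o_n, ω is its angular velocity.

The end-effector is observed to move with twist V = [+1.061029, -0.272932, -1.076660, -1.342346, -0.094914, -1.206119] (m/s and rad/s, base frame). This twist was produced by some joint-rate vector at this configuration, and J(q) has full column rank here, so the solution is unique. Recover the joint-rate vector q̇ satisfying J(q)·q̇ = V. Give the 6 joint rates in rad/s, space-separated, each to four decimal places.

o_n = [-0.1326, 1.1241, -0.5085]
J₁: ẑ×o_n = [-1.1241, -0.1326, 0.0000], ω = ẑ
J2: z=[0.0000, 0.0000, 1.0000] o=[0.0524, 0.4268, 0.0700] → [-0.6973, -0.1850, 0.0000, 0.0000, 0.0000, 1.0000]
J3: z=[-0.9994, -0.0349, 0.0000] o=[0.0468, 0.5867, 0.0700] → [0.0202, -0.5782, -0.5433, -0.9994, -0.0349, 0.0000]
J4: z=[-0.9994, -0.0349, 0.0000] o=[0.0599, 0.2122, -0.3048] → [0.0071, -0.2036, -0.9181, -0.9994, -0.0349, 0.0000]
J5: z=[-0.0242, 0.6942, -0.7193] o=[-0.4922, -0.0231, -0.5132] → [0.8284, -0.2586, -0.2774, -0.0242, 0.6942, -0.7193]
J6: z=[-0.9093, 0.2838, 0.3045] o=[-0.2208, 0.6214, -0.3035] → [-0.2113, -0.1596, -0.4821, -0.9093, 0.2838, 0.3045]
q̇ = J⁺·V = [-0.4880, -0.6940, 0.5170, 0.9330, -0.0160, -0.1170]

-0.4880 -0.6940 0.5170 0.9330 -0.0160 -0.1170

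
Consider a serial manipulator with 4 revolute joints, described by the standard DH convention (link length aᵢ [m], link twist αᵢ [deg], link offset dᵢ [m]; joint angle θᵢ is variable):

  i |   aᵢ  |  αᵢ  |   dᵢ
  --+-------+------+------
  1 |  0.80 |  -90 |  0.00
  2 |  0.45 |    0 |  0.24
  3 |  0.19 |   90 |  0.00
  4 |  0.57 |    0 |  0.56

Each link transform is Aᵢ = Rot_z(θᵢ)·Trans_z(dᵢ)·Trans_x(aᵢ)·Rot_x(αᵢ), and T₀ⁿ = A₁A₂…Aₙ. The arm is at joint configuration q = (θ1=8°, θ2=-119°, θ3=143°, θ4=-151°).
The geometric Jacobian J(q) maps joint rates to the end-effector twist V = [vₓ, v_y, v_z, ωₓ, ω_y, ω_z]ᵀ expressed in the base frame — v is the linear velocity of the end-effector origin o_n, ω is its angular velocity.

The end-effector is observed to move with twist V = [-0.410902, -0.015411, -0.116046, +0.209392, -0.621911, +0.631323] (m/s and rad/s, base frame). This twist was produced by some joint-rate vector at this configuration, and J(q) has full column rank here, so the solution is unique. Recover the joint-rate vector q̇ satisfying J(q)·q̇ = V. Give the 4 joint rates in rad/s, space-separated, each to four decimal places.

0.3600 -0.2190 -0.4260 0.2970

o_n = [0.5277, 0.0375, 1.0307]
J₁: ẑ×o_n = [-0.0375, 0.5277, 0.0000], ω = ẑ
J2: z=[-0.1392, 0.9903, 0.0000] o=[0.7922, 0.1113, 0.0000] → [1.0206, 0.1434, 0.2723, -0.1392, 0.9903, 0.0000]
J3: z=[-0.1392, 0.9903, 0.0000] o=[0.5428, 0.3186, 0.3936] → [0.6309, 0.0887, 0.0541, -0.1392, 0.9903, 0.0000]
J4: z=[0.4028, 0.0566, 0.9135] o=[0.7147, 0.3428, 0.3163] → [0.3194, -0.4585, -0.1124, 0.4028, 0.0566, 0.9135]
q̇ = J⁺·V = [0.3600, -0.2190, -0.4260, 0.2970]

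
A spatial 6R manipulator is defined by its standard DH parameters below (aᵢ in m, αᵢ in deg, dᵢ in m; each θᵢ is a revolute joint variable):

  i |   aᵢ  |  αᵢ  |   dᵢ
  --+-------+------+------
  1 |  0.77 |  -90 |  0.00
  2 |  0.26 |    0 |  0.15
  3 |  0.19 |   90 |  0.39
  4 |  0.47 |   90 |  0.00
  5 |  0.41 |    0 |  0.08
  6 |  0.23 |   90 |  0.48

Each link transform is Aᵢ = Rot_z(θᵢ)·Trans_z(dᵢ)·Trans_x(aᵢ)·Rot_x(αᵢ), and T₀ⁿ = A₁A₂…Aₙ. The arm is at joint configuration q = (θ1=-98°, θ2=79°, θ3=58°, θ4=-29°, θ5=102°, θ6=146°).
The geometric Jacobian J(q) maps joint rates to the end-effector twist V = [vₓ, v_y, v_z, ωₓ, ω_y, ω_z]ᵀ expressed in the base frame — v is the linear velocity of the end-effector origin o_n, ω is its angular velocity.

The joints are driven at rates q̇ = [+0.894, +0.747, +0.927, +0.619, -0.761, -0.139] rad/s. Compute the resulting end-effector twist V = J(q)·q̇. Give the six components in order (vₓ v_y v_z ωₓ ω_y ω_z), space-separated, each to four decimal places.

o_n = [-0.2072, -0.7952, -0.5151]
J₁: ẑ×o_n = [0.7952, -0.2072, 0.0000], ω = ẑ
J2: z=[0.9903, -0.1392, 0.0000] o=[-0.1072, -0.7625, 0.0000] → [0.0717, 0.5101, -0.0463, 0.9903, -0.1392, 0.0000]
J3: z=[0.9903, -0.1392, 0.0000] o=[0.0345, -0.8325, -0.2552] → [0.0362, 0.2573, 0.0033, 0.9903, -0.1392, 0.0000]
J4: z=[-0.0949, -0.6754, -0.7314] o=[0.4400, -0.7492, -0.3848] → [0.0544, 0.4610, -0.4328, -0.0949, -0.6754, -0.7314]
J5: z=[-0.9155, -0.2294, 0.3306] o=[0.2562, -0.4198, -0.6652] → [0.0897, -0.0159, 0.2374, -0.9155, -0.2294, 0.3306]
J6: z=[-0.9155, -0.2294, 0.3306] o=[0.1782, -0.7687, -0.8812] → [-0.0752, 0.2077, -0.0642, -0.9155, -0.2294, 0.3306]
V = J·q̇ = [0.7738, 0.7029, -0.4711, 2.4229, -0.4446, 0.1437]

0.7738 0.7029 -0.4711 2.4229 -0.4446 0.1437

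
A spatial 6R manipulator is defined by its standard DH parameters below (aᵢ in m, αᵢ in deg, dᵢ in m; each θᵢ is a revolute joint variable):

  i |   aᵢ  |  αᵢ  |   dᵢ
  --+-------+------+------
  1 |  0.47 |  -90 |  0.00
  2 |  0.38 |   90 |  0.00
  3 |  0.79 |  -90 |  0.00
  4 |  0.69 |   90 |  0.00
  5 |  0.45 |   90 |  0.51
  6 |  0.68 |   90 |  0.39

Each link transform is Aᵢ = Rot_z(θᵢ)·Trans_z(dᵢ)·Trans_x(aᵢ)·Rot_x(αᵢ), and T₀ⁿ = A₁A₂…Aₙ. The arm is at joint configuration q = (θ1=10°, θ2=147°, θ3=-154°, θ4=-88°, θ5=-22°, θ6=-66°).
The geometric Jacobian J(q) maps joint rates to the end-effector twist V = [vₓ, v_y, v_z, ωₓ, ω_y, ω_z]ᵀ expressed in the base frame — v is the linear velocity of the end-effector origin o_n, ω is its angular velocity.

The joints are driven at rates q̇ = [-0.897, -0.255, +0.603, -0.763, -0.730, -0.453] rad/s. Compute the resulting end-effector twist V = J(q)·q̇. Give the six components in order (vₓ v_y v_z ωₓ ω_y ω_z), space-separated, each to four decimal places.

-0.1850 -1.6990 0.5537 1.1176 -0.0762 -1.0817

o_n = [1.7025, 0.4586, -0.6110]
J₁: ẑ×o_n = [-0.4586, 1.7025, 0.0000], ω = ẑ
J2: z=[-0.1736, 0.9848, 0.0000] o=[0.4629, 0.0816, 0.0000] → [-0.6017, -0.1061, -1.2862, -0.1736, 0.9848, 0.0000]
J3: z=[0.5364, 0.0946, -0.8387] o=[0.1490, 0.0263, -0.2070] → [0.3243, -1.0861, 0.0850, 0.5364, 0.0946, -0.8387]
J4: z=[-0.2060, -0.9490, -0.2388] o=[0.7956, -0.2114, 0.1798] → [0.9104, -0.3794, 0.7226, -0.2060, -0.9490, -0.2388]
J5: z=[-0.7992, 0.3039, -0.5185] o=[1.1852, -0.1534, -0.3868] → [0.2492, -0.4474, -0.6463, -0.7992, 0.3039, -0.5185]
J6: z=[-0.0205, 0.8484, 0.5289] o=[1.0478, 0.1966, -0.9535] → [0.1521, 0.3533, -0.5608, -0.0205, 0.8484, 0.5289]
V = J·q̇ = [-0.1850, -1.6990, 0.5537, 1.1176, -0.0762, -1.0817]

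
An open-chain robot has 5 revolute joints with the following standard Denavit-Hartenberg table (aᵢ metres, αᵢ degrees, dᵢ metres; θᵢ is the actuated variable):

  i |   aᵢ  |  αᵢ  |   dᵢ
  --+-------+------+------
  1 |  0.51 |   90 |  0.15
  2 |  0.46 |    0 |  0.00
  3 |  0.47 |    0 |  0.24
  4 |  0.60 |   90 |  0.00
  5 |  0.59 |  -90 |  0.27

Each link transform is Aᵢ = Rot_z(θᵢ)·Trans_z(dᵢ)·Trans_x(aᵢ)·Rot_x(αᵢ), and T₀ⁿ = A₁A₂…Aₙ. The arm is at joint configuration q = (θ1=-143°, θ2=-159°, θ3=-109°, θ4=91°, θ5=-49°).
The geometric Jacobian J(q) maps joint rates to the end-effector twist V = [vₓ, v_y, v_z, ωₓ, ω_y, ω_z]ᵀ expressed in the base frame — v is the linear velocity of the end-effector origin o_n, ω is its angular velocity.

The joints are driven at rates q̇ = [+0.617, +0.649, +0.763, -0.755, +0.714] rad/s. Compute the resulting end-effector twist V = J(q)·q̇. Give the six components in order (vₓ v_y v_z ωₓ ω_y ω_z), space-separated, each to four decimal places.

o_n = [0.8708, 0.3992, 0.6728]
J₁: ẑ×o_n = [-0.3992, 0.8708, 0.0000], ω = ẑ
J2: z=[-0.6018, 0.7986, 0.0000] o=[-0.4073, -0.3069, 0.1500] → [0.4176, 0.3146, -1.4457, -0.6018, 0.7986, 0.0000]
J3: z=[-0.6018, 0.7986, 0.0000] o=[-0.0643, -0.0485, -0.0148] → [0.5492, 0.4139, -1.0163, -0.6018, 0.7986, 0.0000]
J4: z=[-0.6018, 0.7986, 0.0000] o=[-0.1957, 0.1531, 0.4549] → [0.1741, 0.1312, -0.9999, -0.6018, 0.7986, 0.0000]
J5: z=[0.0418, 0.0315, 0.9986] o=[0.2829, 0.5137, 0.4235] → [0.1222, 0.5767, -0.0233, 0.0418, 0.0315, 0.9986]
V = J·q̇ = [0.3996, 1.3700, -0.9754, -0.3655, 0.5472, 1.3300]

0.3996 1.3700 -0.9754 -0.3655 0.5472 1.3300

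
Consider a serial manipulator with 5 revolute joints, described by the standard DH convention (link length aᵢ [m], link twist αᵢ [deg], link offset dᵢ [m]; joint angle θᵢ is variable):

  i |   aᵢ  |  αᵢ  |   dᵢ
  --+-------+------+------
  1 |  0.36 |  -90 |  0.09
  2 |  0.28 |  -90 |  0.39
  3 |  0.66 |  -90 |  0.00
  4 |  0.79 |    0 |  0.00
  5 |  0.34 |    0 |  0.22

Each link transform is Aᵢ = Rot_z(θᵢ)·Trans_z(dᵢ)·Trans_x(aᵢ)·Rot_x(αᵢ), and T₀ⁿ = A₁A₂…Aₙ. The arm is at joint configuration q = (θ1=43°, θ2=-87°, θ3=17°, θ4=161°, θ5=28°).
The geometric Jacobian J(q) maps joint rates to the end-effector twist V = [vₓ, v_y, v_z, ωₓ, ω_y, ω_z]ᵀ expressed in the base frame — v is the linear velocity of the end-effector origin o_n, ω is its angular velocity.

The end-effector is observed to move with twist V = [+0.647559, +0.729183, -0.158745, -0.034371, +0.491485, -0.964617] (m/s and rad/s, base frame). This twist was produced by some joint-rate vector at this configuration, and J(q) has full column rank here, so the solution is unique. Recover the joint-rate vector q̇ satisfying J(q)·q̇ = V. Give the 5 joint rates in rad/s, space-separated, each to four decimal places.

o_n = [-0.0997, 0.3216, -0.0877]
J₁: ẑ×o_n = [-0.3216, -0.0997, 0.0000], ω = ẑ
J2: z=[-0.6820, 0.7314, 0.0000] o=[0.2633, 0.2455, 0.0900] → [-0.1300, -0.1212, 0.2136, -0.6820, 0.7314, 0.0000]
J3: z=[0.7304, 0.6811, -0.0523] o=[0.0080, 0.5407, 0.3696] → [-0.3229, 0.3396, -0.0867, 0.7304, 0.6811, -0.0523]
J4: z=[0.6410, -0.7098, -0.2920] o=[0.1638, 0.4221, 0.9999] → [0.7427, 0.7741, -0.2515, 0.6410, -0.7098, -0.2920]
J5: z=[0.6410, -0.7098, -0.2920] o=[-0.2003, 0.3812, 0.3000] → [0.2578, 0.2192, 0.0332, 0.6410, -0.7098, -0.2920]
q̇ = J⁺·V = [-0.8620, 0.6650, 0.3150, 0.9950, -0.7000]

-0.8620 0.6650 0.3150 0.9950 -0.7000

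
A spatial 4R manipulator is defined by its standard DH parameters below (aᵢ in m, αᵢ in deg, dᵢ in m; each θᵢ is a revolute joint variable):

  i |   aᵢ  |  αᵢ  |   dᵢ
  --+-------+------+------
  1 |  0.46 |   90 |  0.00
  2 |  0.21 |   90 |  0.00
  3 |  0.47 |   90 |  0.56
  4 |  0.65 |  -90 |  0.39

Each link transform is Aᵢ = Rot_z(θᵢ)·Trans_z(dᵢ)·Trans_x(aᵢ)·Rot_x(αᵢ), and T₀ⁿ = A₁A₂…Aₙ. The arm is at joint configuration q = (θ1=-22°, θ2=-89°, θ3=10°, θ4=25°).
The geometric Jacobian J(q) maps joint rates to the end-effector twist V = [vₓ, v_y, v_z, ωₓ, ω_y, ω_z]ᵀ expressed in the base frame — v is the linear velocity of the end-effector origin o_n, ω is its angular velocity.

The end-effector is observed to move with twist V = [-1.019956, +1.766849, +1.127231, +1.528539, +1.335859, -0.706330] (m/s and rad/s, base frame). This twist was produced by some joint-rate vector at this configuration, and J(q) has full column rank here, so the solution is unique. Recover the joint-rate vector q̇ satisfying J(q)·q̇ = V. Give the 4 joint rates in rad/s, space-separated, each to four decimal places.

o_n = [-0.2509, 0.3173, -1.3351]
J₁: ẑ×o_n = [-0.3173, -0.2509, 0.0000], ω = ẑ
J2: z=[-0.3746, -0.9272, 0.0000] o=[0.4265, -0.1723, 0.0000] → [1.2379, -0.5001, -0.8115, -0.3746, -0.9272, 0.0000]
J3: z=[-0.9270, 0.3745, -0.0175] o=[0.4299, -0.1737, -0.2100] → [-0.4128, -1.0312, -0.2001, -0.9270, 0.3745, -0.0175]
J4: z=[0.3717, 0.9120, -0.1736] o=[-0.1123, -0.0426, -0.6825] → [-0.5326, 0.2666, 0.2602, 0.3717, 0.9120, -0.1736]
q̇ = J⁺·V = [-0.5530, -0.8510, -0.9140, 0.9750]

-0.5530 -0.8510 -0.9140 0.9750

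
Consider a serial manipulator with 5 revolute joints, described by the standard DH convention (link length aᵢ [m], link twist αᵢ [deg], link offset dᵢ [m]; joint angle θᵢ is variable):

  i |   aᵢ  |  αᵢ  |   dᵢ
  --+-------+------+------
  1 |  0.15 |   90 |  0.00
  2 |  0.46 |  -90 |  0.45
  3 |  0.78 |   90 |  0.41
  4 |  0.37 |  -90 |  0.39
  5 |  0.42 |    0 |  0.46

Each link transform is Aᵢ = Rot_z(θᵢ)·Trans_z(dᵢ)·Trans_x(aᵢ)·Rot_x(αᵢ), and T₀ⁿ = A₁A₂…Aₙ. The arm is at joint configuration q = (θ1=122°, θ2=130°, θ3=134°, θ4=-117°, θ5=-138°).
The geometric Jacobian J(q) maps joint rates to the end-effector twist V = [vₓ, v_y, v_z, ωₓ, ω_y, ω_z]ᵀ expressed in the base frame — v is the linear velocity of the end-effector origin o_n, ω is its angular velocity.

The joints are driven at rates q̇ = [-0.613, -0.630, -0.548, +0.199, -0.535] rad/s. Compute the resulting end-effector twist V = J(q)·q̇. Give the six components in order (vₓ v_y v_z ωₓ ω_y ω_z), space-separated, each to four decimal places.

-0.1728 -0.0632 0.3826 -0.3230 -0.2857 -0.0536

o_n = [-0.6965, -0.4953, 0.0068]
J₁: ẑ×o_n = [0.4953, -0.6965, 0.0000], ω = ẑ
J2: z=[0.8480, 0.5299, 0.0000] o=[-0.0795, 0.1272, 0.0000] → [0.0036, -0.0058, -0.2010, 0.8480, 0.5299, 0.0000]
J3: z=[0.4059, -0.6496, -0.6428] o=[0.4588, 0.1149, 0.3524] → [-0.1678, 0.8829, -0.9983, 0.4059, -0.6496, -0.6428]
J4: z=[-0.3441, -0.7602, 0.5510] o=[-0.0351, -0.1534, -0.3262] → [-0.0648, -0.2499, -0.3851, -0.3441, -0.7602, 0.5510]
J5: z=[-0.9387, 0.2927, -0.1823] o=[-0.1609, -0.2353, 0.1900] → [-0.1010, -0.0743, 0.4008, -0.9387, 0.2927, -0.1823]
V = J·q̇ = [-0.1728, -0.0632, 0.3826, -0.3230, -0.2857, -0.0536]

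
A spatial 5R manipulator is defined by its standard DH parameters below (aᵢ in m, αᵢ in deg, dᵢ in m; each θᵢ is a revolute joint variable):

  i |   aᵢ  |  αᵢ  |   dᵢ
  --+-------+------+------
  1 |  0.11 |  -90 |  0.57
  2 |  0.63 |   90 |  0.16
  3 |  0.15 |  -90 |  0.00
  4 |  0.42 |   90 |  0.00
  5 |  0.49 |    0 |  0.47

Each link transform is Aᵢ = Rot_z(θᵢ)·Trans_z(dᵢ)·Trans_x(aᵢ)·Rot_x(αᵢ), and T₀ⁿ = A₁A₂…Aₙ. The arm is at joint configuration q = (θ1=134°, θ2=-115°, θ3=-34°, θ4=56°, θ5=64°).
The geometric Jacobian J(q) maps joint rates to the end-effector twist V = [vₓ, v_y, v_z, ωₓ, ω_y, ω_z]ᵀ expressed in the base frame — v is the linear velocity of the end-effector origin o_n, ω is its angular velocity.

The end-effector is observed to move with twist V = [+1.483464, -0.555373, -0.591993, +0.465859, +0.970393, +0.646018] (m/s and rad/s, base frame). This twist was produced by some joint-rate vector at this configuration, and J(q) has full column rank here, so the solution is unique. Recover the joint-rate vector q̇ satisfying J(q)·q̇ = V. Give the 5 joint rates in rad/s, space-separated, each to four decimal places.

o_n = [0.2148, -0.2582, 2.1477]
J₁: ẑ×o_n = [0.2582, 0.2148, -0.0000], ω = ẑ
J2: z=[-0.7193, -0.6947, 0.0000] o=[-0.0764, 0.0791, 0.5700] → [-1.0960, 1.1349, 0.4450, -0.7193, -0.6947, 0.0000]
J3: z=[0.6296, -0.6519, -0.4226] o=[-0.0066, -0.2235, 1.1410] → [-0.6710, -0.7274, 0.1225, 0.6296, -0.6519, -0.4226]
J4: z=[-0.4322, -0.7459, 0.5068] o=[0.0903, -0.2031, 1.2537] → [-0.6389, 0.4495, 0.1167, -0.4322, -0.7459, 0.5068]
J5: z=[0.8873, -0.2515, 0.3866] o=[0.0227, 0.0560, 1.5773] → [-0.0220, -0.4319, -0.2305, 0.8873, -0.2515, 0.3866]
q̇ = J⁺·V = [0.0700, -0.9170, -0.8210, 0.1270, 0.4260]

0.0700 -0.9170 -0.8210 0.1270 0.4260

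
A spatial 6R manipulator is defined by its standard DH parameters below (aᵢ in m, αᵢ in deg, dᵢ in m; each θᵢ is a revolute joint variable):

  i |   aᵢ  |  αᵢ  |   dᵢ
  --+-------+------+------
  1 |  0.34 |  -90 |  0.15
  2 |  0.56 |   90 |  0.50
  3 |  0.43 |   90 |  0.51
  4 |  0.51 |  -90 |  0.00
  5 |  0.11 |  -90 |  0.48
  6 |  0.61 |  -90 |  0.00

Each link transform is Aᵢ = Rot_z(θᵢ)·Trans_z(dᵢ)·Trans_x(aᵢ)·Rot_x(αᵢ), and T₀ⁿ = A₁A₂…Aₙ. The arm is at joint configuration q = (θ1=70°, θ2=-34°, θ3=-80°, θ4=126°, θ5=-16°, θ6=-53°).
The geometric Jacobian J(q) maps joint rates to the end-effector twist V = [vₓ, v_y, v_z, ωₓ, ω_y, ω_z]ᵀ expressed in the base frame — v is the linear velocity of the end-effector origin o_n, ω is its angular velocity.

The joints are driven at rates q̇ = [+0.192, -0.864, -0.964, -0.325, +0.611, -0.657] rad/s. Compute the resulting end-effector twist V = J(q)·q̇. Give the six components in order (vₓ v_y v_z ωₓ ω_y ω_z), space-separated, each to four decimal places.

-0.3331 0.1529 0.6183 0.6794 0.3015 -1.2329

o_n = [-1.2472, 0.6228, 0.9024]
J₁: ẑ×o_n = [-0.6228, -1.2472, 0.0000], ω = ẑ
J2: z=[-0.9397, 0.3420, 0.0000] o=[0.1163, 0.3195, 0.1500] → [0.2573, 0.7070, 0.1813, -0.9397, 0.3420, 0.0000]
J3: z=[-0.1913, -0.5255, 0.8290] o=[-0.1948, 0.9268, 0.4631] → [0.0212, -0.7885, -0.4949, -0.1913, -0.5255, 0.8290]
J4: z=[-0.1161, -0.8266, -0.5507] o=[0.1268, 0.5721, 0.9277] → [0.0488, 0.7537, -1.1416, -0.1161, -0.8266, -0.5507]
J5: z=[-0.6761, 0.4719, -0.5659] o=[-0.2443, 0.4157, 1.2407] → [-0.0425, 0.3388, 0.3333, -0.6761, 0.4719, -0.5659]
J6: z=[-0.0890, 0.7101, 0.6985] o=[-0.6493, 0.5848, 1.0172] → [-0.1081, -0.4278, 0.4211, -0.0890, 0.7101, 0.6985]
V = J·q̇ = [-0.3331, 0.1529, 0.6183, 0.6794, 0.3015, -1.2329]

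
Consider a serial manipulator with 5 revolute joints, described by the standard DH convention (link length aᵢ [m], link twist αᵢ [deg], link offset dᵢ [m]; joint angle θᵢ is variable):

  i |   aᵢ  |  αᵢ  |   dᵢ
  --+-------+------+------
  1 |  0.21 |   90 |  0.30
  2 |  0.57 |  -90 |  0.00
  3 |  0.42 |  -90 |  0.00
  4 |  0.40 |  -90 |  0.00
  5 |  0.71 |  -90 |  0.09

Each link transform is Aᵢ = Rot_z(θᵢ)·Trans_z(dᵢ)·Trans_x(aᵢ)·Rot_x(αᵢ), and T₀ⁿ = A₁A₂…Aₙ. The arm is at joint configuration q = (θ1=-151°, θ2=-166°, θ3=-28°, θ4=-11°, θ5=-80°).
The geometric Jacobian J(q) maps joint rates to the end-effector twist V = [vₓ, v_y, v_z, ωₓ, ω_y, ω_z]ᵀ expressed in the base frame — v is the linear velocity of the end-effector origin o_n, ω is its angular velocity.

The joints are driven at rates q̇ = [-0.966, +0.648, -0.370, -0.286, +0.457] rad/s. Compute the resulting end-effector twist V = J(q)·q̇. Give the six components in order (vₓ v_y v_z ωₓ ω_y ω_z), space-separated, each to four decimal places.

o_n = [1.3716, 0.5648, -0.1316]
J₁: ẑ×o_n = [-0.5648, 1.3716, 0.0000], ω = ẑ
J2: z=[-0.4848, 0.8746, 0.0000] o=[-0.1837, -0.1018, 0.3000] → [-0.3775, -0.2092, -1.6834, -0.4848, 0.8746, 0.0000]
J3: z=[-0.2116, -0.1173, -0.9703] o=[0.3001, 0.1663, 0.1621] → [0.4211, -1.1018, 0.0414, -0.2116, -0.1173, -0.9703]
J4: z=[0.8265, -0.5514, -0.1136] o=[0.5192, 0.5132, 0.0724] → [0.1183, 0.0718, 0.5126, 0.8265, -0.5514, -0.1136]
J5: z=[0.3072, 0.2727, 0.9117] o=[0.7079, 0.8286, -0.0855] → [0.2280, 0.6192, -0.2621, 0.3072, 0.2727, 0.9117]
V = J·q̇ = [0.2155, -0.7904, -1.3725, -0.3318, 0.8925, -0.1579]

0.2155 -0.7904 -1.3725 -0.3318 0.8925 -0.1579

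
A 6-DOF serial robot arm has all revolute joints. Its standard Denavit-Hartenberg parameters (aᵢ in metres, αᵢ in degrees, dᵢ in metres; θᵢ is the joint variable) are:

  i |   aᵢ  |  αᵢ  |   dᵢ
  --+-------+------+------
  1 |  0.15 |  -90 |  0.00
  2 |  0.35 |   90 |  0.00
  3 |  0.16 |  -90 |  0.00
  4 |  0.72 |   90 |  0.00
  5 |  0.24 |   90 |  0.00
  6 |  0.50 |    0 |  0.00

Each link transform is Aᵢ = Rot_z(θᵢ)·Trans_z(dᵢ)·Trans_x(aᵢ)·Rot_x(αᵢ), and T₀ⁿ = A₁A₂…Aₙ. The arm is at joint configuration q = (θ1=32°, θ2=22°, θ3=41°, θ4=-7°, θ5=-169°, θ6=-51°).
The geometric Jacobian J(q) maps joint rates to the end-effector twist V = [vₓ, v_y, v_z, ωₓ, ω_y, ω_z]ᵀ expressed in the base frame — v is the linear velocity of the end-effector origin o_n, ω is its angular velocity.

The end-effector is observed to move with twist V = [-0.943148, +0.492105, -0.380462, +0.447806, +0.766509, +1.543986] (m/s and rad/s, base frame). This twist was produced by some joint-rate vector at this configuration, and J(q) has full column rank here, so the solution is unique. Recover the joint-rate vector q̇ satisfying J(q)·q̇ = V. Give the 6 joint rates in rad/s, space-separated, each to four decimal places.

0.7280 0.9260 0.9010 -0.6600 0.1510 -0.0050

o_n = [0.4774, 0.4993, -0.6028]
J₁: ẑ×o_n = [-0.4993, 0.4774, 0.0000], ω = ẑ
J2: z=[-0.5299, 0.8480, 0.0000] o=[0.1272, 0.0795, 0.0000] → [-0.5112, -0.3194, -0.5194, -0.5299, 0.8480, 0.0000]
J3: z=[0.3177, 0.1985, 0.9272] o=[0.4024, 0.2515, -0.1311] → [-0.3234, 0.2193, 0.0639, 0.3177, 0.1985, 0.9272]
J4: z=[-0.9158, 0.3177, 0.2458] o=[0.4417, 0.3998, -0.1763] → [-0.1599, -0.3817, -0.1025, -0.9158, 0.3177, 0.2458]
J5: z=[0.2854, 0.0840, 0.9547] o=[0.6452, 1.0798, -0.2970] → [0.5285, -0.0730, -0.1516, 0.2854, 0.0840, 0.9547]
J6: z=[-0.9529, 0.1316, 0.2732] o=[0.6206, 0.8428, -0.2688] → [0.0499, -0.3574, 0.3461, -0.9529, 0.1316, 0.2732]
q̇ = J⁺·V = [0.7280, 0.9260, 0.9010, -0.6600, 0.1510, -0.0050]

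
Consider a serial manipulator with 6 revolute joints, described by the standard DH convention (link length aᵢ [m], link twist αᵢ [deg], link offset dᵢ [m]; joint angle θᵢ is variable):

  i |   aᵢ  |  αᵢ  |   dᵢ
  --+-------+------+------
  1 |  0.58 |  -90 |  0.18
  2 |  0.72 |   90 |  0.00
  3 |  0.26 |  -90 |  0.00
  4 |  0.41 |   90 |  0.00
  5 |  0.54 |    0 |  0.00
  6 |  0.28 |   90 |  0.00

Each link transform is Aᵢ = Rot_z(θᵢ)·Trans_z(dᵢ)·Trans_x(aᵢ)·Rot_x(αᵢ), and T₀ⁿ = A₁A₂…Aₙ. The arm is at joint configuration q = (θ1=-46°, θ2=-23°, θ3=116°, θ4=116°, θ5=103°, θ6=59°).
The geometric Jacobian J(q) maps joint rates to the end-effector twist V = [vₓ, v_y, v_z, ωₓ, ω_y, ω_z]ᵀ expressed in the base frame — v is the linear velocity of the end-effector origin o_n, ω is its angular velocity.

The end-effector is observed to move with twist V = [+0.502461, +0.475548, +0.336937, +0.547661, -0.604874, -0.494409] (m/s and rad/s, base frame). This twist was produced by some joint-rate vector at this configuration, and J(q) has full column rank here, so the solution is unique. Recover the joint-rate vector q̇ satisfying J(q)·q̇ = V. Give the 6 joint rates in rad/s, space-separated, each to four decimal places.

o_n = [0.4150, -0.4926, 0.1849]
J₁: ẑ×o_n = [0.4926, 0.4150, -0.0000], ω = ẑ
J2: z=[0.7193, 0.6947, 0.0000] o=[0.4029, -0.4172, 0.1800] → [0.0034, -0.0035, -0.0627, 0.7193, 0.6947, 0.0000]
J3: z=[-0.2714, 0.2811, 0.9205] o=[0.8633, -0.8940, 0.4613] → [-0.4471, -0.4876, 0.0171, -0.2714, 0.2811, 0.9205]
J4: z=[-0.8901, 0.2906, -0.3512] o=[0.9585, -0.6562, 0.4168] → [-0.0100, -0.0155, 0.0124, -0.8901, 0.2906, -0.3512]
J5: z=[0.4481, 0.6988, -0.5575] o=[0.9927, -0.9241, 0.1084] → [0.2940, 0.2877, 0.5971, 0.4481, 0.6988, -0.5575]
J6: z=[0.4481, 0.6988, -0.5575] o=[0.5143, -0.6918, 0.0150] → [0.2298, -0.0208, 0.1586, 0.4481, 0.6988, -0.5575]
q̇ = J⁺·V = [0.1110, -0.9270, -0.5910, -0.8570, 0.4480, 0.2020]

0.1110 -0.9270 -0.5910 -0.8570 0.4480 0.2020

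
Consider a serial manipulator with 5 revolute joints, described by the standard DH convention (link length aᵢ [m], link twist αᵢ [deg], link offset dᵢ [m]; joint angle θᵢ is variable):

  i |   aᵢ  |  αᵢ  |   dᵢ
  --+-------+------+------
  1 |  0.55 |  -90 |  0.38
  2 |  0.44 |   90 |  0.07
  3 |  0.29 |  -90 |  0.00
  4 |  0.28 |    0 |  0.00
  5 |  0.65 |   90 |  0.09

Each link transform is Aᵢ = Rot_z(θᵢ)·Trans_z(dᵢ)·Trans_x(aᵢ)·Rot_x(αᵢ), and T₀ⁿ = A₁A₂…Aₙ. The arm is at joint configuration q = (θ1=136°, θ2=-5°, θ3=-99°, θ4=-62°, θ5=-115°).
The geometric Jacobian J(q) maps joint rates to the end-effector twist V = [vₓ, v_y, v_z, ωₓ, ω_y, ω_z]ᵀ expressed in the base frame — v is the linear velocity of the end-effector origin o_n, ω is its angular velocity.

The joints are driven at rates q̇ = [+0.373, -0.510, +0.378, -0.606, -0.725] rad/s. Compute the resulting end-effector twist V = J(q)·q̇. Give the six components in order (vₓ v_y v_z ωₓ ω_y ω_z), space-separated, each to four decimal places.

o_n = [-0.9776, 0.5537, 0.7094]
J₁: ẑ×o_n = [-0.5537, -0.9776, 0.0000], ω = ẑ
J2: z=[-0.6947, -0.7193, 0.0000] o=[-0.3956, 0.3821, 0.3800] → [-0.2369, 0.2288, -0.5378, -0.6947, -0.7193, 0.0000]
J3: z=[0.0627, -0.0605, 0.9962] o=[-0.7596, 0.6362, 0.4183] → [0.0646, -0.2354, -0.0184, 0.0627, -0.0605, 0.9962]
J4: z=[-0.5991, 0.7960, 0.0861] o=[-0.5281, 0.8108, 0.4144] → [0.2569, 0.1380, 0.5119, -0.5991, 0.7960, 0.0861]
J5: z=[-0.5991, 0.7960, 0.0861] o=[-0.4077, 0.8750, 0.6589] → [0.0678, -0.0188, 0.6462, -0.5991, 0.7960, 0.0861]
V = J·q̇ = [-0.2662, -0.6403, -0.5113, 1.1754, -0.7155, 0.6350]

-0.2662 -0.6403 -0.5113 1.1754 -0.7155 0.6350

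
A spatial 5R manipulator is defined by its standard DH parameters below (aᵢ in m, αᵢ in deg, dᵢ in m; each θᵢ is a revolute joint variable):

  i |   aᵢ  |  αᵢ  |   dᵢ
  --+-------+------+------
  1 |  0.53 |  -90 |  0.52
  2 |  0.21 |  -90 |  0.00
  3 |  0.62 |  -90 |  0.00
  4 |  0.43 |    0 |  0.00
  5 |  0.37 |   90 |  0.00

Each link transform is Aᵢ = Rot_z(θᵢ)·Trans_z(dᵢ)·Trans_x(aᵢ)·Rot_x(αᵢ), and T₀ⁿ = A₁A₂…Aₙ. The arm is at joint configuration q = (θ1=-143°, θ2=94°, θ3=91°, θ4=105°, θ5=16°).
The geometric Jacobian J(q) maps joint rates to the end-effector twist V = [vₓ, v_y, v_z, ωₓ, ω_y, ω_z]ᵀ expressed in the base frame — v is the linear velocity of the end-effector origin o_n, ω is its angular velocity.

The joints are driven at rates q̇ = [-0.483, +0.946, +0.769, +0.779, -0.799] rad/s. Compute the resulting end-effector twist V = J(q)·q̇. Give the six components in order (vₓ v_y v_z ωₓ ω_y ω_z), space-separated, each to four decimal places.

o_n = [-1.1869, -0.4961, 0.2650]
J₁: ẑ×o_n = [0.4961, -1.1869, 0.0000], ω = ẑ
J2: z=[0.6018, -0.7986, 0.0000] o=[-0.4233, -0.3190, 0.5200] → [0.2037, 0.1535, -0.7165, 0.6018, -0.7986, 0.0000]
J3: z=[0.7967, 0.6003, 0.0698] o=[-0.4116, -0.3101, 0.3105] → [-0.0144, -0.0178, 0.3173, 0.7967, 0.6003, 0.0698]
J4: z=[-0.0452, -0.0559, 0.9974] o=[-0.7852, 0.1845, 0.3213] → [0.6820, -0.4032, 0.0083, -0.0452, -0.0559, 0.9974]
J5: z=[-0.0452, -0.0559, 0.9974] o=[-1.0491, -0.1537, 0.2904] → [0.3430, -0.1386, 0.0078, -0.0452, -0.0559, 0.9974]
V = J·q̇ = [0.1992, 0.5015, -0.4335, 1.1829, -0.2927, -0.4493]

0.1992 0.5015 -0.4335 1.1829 -0.2927 -0.4493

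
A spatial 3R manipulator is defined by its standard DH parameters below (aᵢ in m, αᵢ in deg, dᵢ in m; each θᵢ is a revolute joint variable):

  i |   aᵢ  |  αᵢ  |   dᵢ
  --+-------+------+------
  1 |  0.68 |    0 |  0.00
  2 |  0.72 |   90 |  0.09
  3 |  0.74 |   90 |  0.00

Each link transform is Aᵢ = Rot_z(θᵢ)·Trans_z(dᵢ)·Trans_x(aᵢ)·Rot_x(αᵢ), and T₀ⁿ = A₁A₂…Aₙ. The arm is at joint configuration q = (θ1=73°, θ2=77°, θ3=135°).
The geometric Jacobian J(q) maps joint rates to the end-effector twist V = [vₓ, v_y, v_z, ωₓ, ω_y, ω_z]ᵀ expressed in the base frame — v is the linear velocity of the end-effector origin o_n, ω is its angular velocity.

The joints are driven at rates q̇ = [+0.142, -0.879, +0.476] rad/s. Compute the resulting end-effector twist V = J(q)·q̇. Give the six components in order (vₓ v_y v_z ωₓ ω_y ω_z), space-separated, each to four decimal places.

0.1959 0.0293 -0.2491 0.2380 0.4122 -0.7370

o_n = [0.0284, 0.7487, 0.6133]
J₁: ẑ×o_n = [-0.7487, 0.0284, 0.0000], ω = ẑ
J2: z=[0.0000, 0.0000, 1.0000] o=[0.1988, 0.6503, 0.0000] → [-0.0984, -0.1704, 0.0000, 0.0000, 0.0000, 1.0000]
J3: z=[0.5000, 0.8660, 0.0000] o=[-0.4247, 1.0103, 0.0900] → [0.4532, -0.2616, -0.5233, 0.5000, 0.8660, 0.0000]
V = J·q̇ = [0.1959, 0.0293, -0.2491, 0.2380, 0.4122, -0.7370]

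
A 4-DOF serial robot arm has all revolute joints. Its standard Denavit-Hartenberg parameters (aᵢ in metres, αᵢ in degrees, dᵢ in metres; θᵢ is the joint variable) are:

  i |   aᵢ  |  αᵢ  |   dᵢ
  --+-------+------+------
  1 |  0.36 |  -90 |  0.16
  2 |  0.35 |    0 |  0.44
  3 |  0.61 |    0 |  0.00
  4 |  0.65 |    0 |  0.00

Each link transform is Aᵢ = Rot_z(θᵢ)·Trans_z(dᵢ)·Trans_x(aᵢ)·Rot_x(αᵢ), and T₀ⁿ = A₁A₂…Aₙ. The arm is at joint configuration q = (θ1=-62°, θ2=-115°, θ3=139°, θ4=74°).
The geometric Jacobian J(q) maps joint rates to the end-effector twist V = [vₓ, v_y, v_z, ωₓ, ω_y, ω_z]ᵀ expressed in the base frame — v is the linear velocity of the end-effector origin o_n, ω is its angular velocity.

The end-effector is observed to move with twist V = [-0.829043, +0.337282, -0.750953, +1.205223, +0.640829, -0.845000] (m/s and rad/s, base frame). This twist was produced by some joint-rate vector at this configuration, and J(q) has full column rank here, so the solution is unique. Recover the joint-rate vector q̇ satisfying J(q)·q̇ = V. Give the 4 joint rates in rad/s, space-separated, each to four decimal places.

-0.8450 0.8320 0.9580 -0.4250

o_n = [0.7072, -0.3929, -0.4146]
J₁: ẑ×o_n = [0.3929, 0.7072, -0.0000], ω = ẑ
J2: z=[0.8829, 0.4695, 0.0000] o=[0.1690, -0.3179, 0.1600] → [-0.2697, 0.5073, -0.3189, 0.8829, 0.4695, 0.0000]
J3: z=[0.8829, 0.4695, 0.0000] o=[0.4881, 0.0193, 0.4772] → [-0.4187, 0.7874, -0.4668, 0.8829, 0.4695, 0.0000]
J4: z=[0.8829, 0.4695, 0.0000] o=[0.7497, -0.4727, 0.2291] → [-0.3022, 0.5683, 0.0905, 0.8829, 0.4695, 0.0000]
q̇ = J⁺·V = [-0.8450, 0.8320, 0.9580, -0.4250]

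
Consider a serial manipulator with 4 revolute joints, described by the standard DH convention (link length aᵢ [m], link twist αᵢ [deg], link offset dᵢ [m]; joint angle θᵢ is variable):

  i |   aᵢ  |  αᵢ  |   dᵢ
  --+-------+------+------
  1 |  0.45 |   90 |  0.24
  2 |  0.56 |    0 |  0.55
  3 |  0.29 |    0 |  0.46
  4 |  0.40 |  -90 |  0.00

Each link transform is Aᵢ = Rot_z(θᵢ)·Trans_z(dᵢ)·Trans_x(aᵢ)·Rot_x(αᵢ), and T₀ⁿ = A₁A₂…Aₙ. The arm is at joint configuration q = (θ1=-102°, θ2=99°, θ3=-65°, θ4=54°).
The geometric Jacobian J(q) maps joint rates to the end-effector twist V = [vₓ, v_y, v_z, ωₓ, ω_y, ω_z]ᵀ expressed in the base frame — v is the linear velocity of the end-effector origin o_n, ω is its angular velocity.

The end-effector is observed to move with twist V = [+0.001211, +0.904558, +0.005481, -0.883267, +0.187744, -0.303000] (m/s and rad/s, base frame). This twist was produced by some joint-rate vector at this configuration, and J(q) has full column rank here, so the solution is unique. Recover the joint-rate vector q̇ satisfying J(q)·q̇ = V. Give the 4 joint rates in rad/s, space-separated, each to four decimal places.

-0.3030 0.3640 -0.2610 0.8000

o_n = [-1.1162, -0.3933, 1.3550]
J₁: ẑ×o_n = [0.3933, -1.1162, 0.0000], ω = ẑ
J2: z=[-0.9781, 0.2079, 0.0000] o=[-0.0936, -0.4402, 0.2400] → [0.2318, 1.0907, 0.1668, -0.9781, 0.2079, 0.0000]
J3: z=[-0.9781, 0.2079, 0.0000] o=[-0.6133, -0.2401, 0.7931] → [0.1168, 0.5496, 0.2544, -0.9781, 0.2079, 0.0000]
J4: z=[-0.9781, 0.2079, 0.0000] o=[-1.1133, -0.3797, 0.9553] → [0.0831, 0.3910, 0.0140, -0.9781, 0.2079, 0.0000]
q̇ = J⁺·V = [-0.3030, 0.3640, -0.2610, 0.8000]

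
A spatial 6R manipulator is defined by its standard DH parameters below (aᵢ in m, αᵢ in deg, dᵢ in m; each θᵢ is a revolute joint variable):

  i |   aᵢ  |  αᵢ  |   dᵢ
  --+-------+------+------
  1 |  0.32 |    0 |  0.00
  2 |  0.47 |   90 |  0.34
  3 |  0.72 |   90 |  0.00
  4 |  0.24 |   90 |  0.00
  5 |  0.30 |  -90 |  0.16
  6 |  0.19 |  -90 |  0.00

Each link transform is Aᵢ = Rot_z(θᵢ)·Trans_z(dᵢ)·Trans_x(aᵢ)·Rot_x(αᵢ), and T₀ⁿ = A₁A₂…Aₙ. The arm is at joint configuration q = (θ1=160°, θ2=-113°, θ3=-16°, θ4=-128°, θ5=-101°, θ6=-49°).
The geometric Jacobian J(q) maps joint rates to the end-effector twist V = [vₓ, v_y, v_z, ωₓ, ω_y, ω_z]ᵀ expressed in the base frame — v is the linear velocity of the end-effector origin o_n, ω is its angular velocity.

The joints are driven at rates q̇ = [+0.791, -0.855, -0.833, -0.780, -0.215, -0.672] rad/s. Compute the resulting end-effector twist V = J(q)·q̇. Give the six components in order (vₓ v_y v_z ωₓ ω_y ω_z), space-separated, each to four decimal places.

o_n = [0.3943, 0.7646, 0.6351]
J₁: ẑ×o_n = [-0.7646, 0.3943, 0.0000], ω = ẑ
J2: z=[0.0000, 0.0000, 1.0000] o=[-0.3007, 0.1094, 0.0000] → [-0.6551, 0.6950, 0.0000, 0.0000, 0.0000, 1.0000]
J3: z=[0.7314, -0.6820, 0.0000] o=[0.0198, 0.4532, 0.3400] → [-0.2013, -0.2158, 0.4831, 0.7314, -0.6820, 0.0000]
J4: z=[-0.1880, -0.2016, -0.9613] o=[0.4919, 0.9594, 0.1415] → [-0.2868, 0.1866, 0.0170, -0.1880, -0.2016, -0.9613]
J5: z=[-0.0663, -0.9739, 0.2172] o=[0.2567, 0.9845, 0.1823] → [-0.3933, 0.0599, 0.1486, -0.0663, -0.9739, 0.2172]
J6: z=[-0.9261, 0.1411, 0.3500] o=[0.3575, 0.8820, 0.4904] → [0.0615, 0.1469, 0.1036, -0.9261, 0.1411, 0.3500]
V = J·q̇ = [0.3899, -0.3597, -0.5172, 0.1740, 0.8399, 0.4039]

0.3899 -0.3597 -0.5172 0.1740 0.8399 0.4039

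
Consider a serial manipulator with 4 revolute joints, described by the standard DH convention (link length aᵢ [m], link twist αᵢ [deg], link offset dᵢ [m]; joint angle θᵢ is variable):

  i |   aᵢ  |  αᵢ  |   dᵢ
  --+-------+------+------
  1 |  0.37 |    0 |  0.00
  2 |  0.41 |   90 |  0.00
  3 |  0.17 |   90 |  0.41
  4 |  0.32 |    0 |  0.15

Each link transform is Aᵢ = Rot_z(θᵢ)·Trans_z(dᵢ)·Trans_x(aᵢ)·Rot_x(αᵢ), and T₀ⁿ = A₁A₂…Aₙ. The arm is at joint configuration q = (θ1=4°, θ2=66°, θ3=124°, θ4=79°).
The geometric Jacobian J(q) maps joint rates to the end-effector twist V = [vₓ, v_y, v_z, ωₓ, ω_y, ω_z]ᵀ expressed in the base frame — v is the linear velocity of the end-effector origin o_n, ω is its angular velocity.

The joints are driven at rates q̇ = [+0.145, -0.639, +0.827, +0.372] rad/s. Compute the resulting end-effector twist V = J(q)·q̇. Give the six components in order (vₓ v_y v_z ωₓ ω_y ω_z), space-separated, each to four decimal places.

0.0278 -0.5115 -0.1009 0.8826 0.0070 -0.2860

o_n = [1.1881, 0.1589, 0.2754]
J₁: ẑ×o_n = [-0.1589, 1.1881, 0.0000], ω = ẑ
J2: z=[0.0000, 0.0000, 1.0000] o=[0.3691, 0.0258, 0.0000] → [-0.1331, 0.8190, 0.0000, 0.0000, 0.0000, 1.0000]
J3: z=[0.9397, -0.3420, 0.0000] o=[0.5093, 0.4111, 0.0000] → [-0.0942, -0.2588, -0.0049, 0.9397, -0.3420, 0.0000]
J4: z=[0.2835, 0.7790, 0.5592] o=[0.8621, 0.1815, 0.1409] → [0.1175, 0.1442, -0.2604, 0.2835, 0.7790, 0.5592]
V = J·q̇ = [0.0278, -0.5115, -0.1009, 0.8826, 0.0070, -0.2860]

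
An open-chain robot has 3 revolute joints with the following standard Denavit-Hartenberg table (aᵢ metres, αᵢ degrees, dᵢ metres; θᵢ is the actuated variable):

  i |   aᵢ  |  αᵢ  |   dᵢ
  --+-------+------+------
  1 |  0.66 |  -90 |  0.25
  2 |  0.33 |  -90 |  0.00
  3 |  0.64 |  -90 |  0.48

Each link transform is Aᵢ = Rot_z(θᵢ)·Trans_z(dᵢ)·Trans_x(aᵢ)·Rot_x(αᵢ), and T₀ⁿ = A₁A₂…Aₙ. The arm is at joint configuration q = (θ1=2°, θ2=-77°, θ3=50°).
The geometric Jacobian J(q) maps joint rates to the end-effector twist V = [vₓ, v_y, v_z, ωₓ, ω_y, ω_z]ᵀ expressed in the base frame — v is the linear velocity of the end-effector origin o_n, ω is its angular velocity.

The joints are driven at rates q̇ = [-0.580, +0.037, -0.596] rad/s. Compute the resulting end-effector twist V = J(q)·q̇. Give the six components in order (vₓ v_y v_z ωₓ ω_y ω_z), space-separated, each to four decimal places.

o_n = [1.3108, -0.4448, 0.8644]
J₁: ẑ×o_n = [0.4448, 1.3108, -0.0000], ω = ẑ
J2: z=[-0.0349, 0.9994, 0.0000] o=[0.6596, 0.0230, 0.2500] → [0.6140, 0.0214, -0.6345, -0.0349, 0.9994, 0.0000]
J3: z=[0.9738, 0.0340, -0.2250] o=[0.7338, 0.0256, 0.5715] → [-0.0959, -0.4150, -0.4777, 0.9738, 0.0340, -0.2250]
V = J·q̇ = [-0.1781, -0.5121, 0.2612, -0.5817, 0.0167, -0.4459]

-0.1781 -0.5121 0.2612 -0.5817 0.0167 -0.4459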